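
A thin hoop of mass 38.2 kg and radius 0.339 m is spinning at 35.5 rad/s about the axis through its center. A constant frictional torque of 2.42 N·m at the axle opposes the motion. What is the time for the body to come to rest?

t ≈ 64.4 s

I = MR² = (38.2)(0.339)² = 4.390 kg·m².
The net torque has magnitude 2.42 N·m, opposing ω.
|α| = τ/I = 2.420/4.390 = 0.5513 rad/s² (deceleration).
0 = ω₀ − |α|t ⇒ t = ω₀/|α| = 35.5/0.5513 = 64.40 s.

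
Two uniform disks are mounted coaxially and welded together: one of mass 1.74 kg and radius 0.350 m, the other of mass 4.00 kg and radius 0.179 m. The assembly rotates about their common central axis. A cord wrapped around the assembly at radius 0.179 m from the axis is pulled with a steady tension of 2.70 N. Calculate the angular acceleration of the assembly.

α ≈ 2.83 rad/s²

I = ½M₁R₁² + ½M₂R₂² = ½(1.74)(0.350)² + ½(4.00)(0.179)² = 0.1707 kg·m².
τ = F r = (2.70)(0.179) = 0.4833 N·m.
α = τ/I = 0.4833/0.1707 = 2.832 rad/s².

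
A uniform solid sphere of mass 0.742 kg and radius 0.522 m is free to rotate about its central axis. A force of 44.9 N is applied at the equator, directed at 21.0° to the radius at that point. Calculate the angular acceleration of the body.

I = (2/5)MR² = (2/5)(0.742)(0.522)² = 0.08087 kg·m².
Only the tangential component produces torque: τ = F R sinθ = (44.9)(0.522) sin 21.0° = 8.399 N·m.
From τ = Iα: α = 8.399/0.08087 = 103.9 rad/s².

α ≈ 104 rad/s²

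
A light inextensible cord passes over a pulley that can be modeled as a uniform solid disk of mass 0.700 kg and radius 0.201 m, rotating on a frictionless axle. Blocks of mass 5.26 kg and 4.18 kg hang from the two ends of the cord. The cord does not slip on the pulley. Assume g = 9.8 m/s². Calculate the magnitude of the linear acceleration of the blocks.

I = ½MR² = (1/2)(0.700)(0.201)² = 0.01414 kg·m².
Heavier block: m₁g − T₁ = m₁a. Lighter block: T₂ − m₂g = m₂a.
Pulley: (T₁ − T₂)R = Iα = I(a/R), so T₁ − T₂ = (I/R²)a = (1/2)M_p a = 0.3500·a.
Adding the three: (m₁ − m₂)g = (m₁ + m₂ + 0.3500)a, so a = (5.26 − 4.18)(9.8)/(5.26 + 4.18 + 0.3500) = 1.081 m/s².

a ≈ 1.08 m/s²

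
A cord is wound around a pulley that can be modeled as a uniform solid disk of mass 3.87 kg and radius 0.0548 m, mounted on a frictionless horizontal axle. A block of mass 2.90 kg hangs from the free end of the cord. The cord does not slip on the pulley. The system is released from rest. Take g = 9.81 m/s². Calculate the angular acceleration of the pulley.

α ≈ 107 rad/s²

I = ½MR² = (1/2)(3.87)(0.0548)² = 0.005811 kg·m².
Block: mg − T = ma. Pulley: TR = Iα. No-slip: a = αR, so T = (I/R²)a = 1.935·a.
Then mg = (m + 1.935)a, so a = (2.90)(9.81)/(2.90 + 1.935) = 5.884 m/s².
α = a/R = 5.884/0.0548 = 107.4 rad/s².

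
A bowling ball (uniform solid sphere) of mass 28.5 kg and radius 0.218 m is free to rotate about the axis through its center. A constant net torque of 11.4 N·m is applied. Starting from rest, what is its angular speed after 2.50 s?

ω ≈ 52.6 rad/s

I = (2/5)MR² = (2/5)(28.5)(0.218)² = 0.5418 kg·m².
α = τ/I = 11.4/0.5418 = 21.04 rad/s².
ω = ω₀ + αt = 0 + (21.04)(2.50) = 52.60 rad/s.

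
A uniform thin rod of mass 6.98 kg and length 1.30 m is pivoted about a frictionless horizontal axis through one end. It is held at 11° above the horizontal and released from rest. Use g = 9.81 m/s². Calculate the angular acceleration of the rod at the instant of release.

α ≈ 11.1 rad/s²

About the pivot, I = (1/3)ML² = (1/3)(6.98)(1.30)² = 3.932 kg·m².
The weight acts at the center, a distance L/2 = 0.6500 m from the pivot; τ = Mg(L/2) cos 11° = 43.69 N·m.
α = τ/I = 43.69/3.932 = 11.11 rad/s².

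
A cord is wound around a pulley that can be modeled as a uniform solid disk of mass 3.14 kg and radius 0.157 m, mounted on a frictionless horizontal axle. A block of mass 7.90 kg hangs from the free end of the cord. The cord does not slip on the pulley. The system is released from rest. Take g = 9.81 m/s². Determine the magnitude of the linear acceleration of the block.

I = ½MR² = (1/2)(3.14)(0.157)² = 0.03870 kg·m².
Block: mg − T = ma. Pulley: TR = Iα. No-slip: a = αR, so T = (I/R²)a = 1.570·a.
Then mg = (m + 1.570)a, so a = (7.90)(9.81)/(7.90 + 1.570) = 8.184 m/s².

a ≈ 8.18 m/s²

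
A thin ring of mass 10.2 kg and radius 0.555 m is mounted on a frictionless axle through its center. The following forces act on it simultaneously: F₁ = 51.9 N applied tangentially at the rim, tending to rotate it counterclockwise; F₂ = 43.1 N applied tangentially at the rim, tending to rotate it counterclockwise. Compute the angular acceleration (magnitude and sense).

I = MR² = (10.2)(0.555)² = 3.142 kg·m².
Taking counterclockwise as positive: τ₁ = +(51.9)(0.555) = +28.80 N·m; τ₂ = +(43.1)(0.555) = +23.92 N·m.
Net torque τ = 52.73 N·m.
α = τ/I = 52.73/3.142 = 16.78 rad/s².

α ≈ 16.8 rad/s², counterclockwise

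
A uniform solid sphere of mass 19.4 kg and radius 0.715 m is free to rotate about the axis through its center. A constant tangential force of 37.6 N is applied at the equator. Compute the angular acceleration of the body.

α ≈ 6.78 rad/s²

I = (2/5)MR² = (2/5)(19.4)(0.715)² = 3.967 kg·m².
τ = F R = (37.6)(0.715) = 26.88 N·m.
Newton's second law for rotation, τ = Iα, gives α = τ/I = 26.88/3.967 = 6.777 rad/s².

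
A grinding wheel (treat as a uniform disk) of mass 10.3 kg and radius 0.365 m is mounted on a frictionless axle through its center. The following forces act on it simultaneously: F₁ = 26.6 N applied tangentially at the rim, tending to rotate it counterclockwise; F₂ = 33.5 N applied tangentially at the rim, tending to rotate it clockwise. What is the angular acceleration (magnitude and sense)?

α ≈ 3.67 rad/s², clockwise

I = ½MR² = (1/2)(10.3)(0.365)² = 0.6861 kg·m².
Taking counterclockwise as positive: τ₁ = +(26.6)(0.365) = +9.709 N·m; τ₂ = −(33.5)(0.365) = −12.23 N·m.
Net torque τ = -2.518 N·m.
α = τ/I = -2.518/0.6861 = -3.671 rad/s².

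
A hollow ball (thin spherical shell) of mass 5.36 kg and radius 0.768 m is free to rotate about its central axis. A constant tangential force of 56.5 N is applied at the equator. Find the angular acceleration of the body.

α ≈ 20.6 rad/s²

I = (2/3)MR² = (2/3)(5.36)(0.768)² = 2.108 kg·m².
τ = F R = (56.5)(0.768) = 43.39 N·m.
From τ = Iα: α = 43.39/2.108 = 20.59 rad/s².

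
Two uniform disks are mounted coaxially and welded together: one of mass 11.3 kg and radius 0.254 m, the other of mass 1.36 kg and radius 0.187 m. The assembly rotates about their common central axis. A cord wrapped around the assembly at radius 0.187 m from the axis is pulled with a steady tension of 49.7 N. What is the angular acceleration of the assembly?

I = ½M₁R₁² + ½M₂R₂² = ½(11.3)(0.254)² + ½(1.36)(0.187)² = 0.3883 kg·m².
τ = F r = (49.7)(0.187) = 9.294 N·m.
α = τ/I = 9.294/0.3883 = 23.94 rad/s².

α ≈ 23.9 rad/s²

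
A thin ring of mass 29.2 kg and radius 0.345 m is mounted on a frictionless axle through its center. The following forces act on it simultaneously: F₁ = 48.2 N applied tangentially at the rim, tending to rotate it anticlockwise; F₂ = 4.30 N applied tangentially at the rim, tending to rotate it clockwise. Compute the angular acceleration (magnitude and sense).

I = MR² = (29.2)(0.345)² = 3.476 kg·m².
Taking anticlockwise as positive: τ₁ = +(48.2)(0.345) = +16.63 N·m; τ₂ = −(4.30)(0.345) = −1.483 N·m.
Net torque τ = 15.15 N·m.
α = τ/I = 15.15/3.476 = 4.358 rad/s².

α ≈ 4.36 rad/s², anticlockwise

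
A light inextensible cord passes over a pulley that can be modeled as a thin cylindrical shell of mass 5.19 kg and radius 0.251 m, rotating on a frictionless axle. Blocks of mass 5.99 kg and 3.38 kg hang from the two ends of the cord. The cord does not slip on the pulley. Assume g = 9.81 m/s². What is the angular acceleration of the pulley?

α ≈ 7.01 rad/s²

I = MR² = (5.19)(0.251)² = 0.3270 kg·m².
Heavier block: m₁g − T₁ = m₁a. Lighter block: T₂ − m₂g = m₂a.
Pulley: (T₁ − T₂)R = Iα = I(a/R), so T₁ − T₂ = (I/R²)a = 1·M_p a = 5.190·a.
Adding the three: (m₁ − m₂)g = (m₁ + m₂ + 5.190)a, so a = (5.99 − 3.38)(9.81)/(5.99 + 3.38 + 5.190) = 1.759 m/s².
α = a/R = 1.759/0.251 = 7.006 rad/s².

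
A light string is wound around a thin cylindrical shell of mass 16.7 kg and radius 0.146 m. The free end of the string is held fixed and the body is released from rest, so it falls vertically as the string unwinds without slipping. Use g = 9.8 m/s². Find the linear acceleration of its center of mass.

Translation: Mg − T = Ma. Rotation about the center: TR = Iα with I = MR².
With a = αR: T = (I/R²)a = M a, so Mg = (1 + 1.000)Ma.
a = g/(1 + 1.000) = 9.8/2.000 = 4.900 m/s².

a ≈ 4.90 m/s²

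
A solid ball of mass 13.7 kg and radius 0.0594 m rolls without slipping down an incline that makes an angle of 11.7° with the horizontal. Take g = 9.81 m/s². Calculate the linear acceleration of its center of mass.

Translation along the incline: Mg sinθ − f = Ma.
Rotation about the center: fR = Iα with I = (2/5)MR². No-slip gives a = αR, so f = (I/R²)a = (2/5)M a.
Substituting: Mg sinθ = (1 + 0.4000)Ma, so a = g sinθ/(1 + 0.4000) = (9.81) sin 11.7° / 1.400 = 1.421 m/s².

a ≈ 1.42 m/s²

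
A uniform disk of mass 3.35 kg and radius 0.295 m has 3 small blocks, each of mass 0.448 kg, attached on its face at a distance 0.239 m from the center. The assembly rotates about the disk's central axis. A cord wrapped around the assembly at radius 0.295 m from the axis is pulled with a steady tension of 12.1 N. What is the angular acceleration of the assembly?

I_disk = ½MR² = ½(3.35)(0.295)² = 0.1458 kg·m².
I_blocks = 3·m·r² = 3(0.448)(0.239)² = 0.07677 kg·m².
Total I = 0.2225 kg·m².
τ = F r = (12.1)(0.295) = 3.569 N·m.
α = τ/I = 3.569/0.2225 = 16.04 rad/s².

α ≈ 16.0 rad/s²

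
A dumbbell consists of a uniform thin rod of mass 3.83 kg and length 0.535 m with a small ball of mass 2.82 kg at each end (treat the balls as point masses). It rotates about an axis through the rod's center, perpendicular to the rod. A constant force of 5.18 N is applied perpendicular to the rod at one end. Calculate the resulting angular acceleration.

I_rod = (1/12)ML² = (1/12)(3.83)(0.535)² = 0.09135 kg·m².
I_balls = 2·m·(L/2)² = 2(2.82)(0.2675)² = 0.4036 kg·m².
Total I = 0.4949 kg·m².
τ = F·(L/2) = (5.18)(0.268) = 1.386 N·m.
α = τ/I = 1.386/0.4949 = 2.800 rad/s².

α ≈ 2.80 rad/s²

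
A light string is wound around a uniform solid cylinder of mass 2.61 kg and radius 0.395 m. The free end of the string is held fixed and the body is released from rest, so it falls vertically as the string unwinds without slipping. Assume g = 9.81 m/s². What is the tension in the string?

Translation: Mg − T = Ma. Rotation about the center: TR = Iα with I = ½MR².
With a = αR: T = (I/R²)a = (1/2)M a, so Mg = (1 + 0.5000)Ma.
a = g/(1 + 0.5000) = 9.81/1.500 = 6.540 m/s².
T = 0.5000·M·a = (0.5000)(2.61)(6.540) = 8.535 N.

T ≈ 8.53 N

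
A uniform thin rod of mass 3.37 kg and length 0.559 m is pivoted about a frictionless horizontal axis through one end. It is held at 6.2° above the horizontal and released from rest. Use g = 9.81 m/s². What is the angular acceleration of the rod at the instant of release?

α ≈ 26.2 rad/s²

About the pivot, I = (1/3)ML² = (1/3)(3.37)(0.559)² = 0.3510 kg·m².
The weight acts at the center, a distance L/2 = 0.2795 m from the pivot; τ = Mg(L/2) cos 6.2° = 9.186 N·m.
α = τ/I = 9.186/0.3510 = 26.17 rad/s².
(Equivalently α = (3g/(2L)) cos 6.2° = 26.17 rad/s².)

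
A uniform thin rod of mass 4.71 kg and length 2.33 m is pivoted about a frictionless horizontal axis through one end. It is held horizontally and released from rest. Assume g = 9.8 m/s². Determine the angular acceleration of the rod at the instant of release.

About the pivot, I = (1/3)ML² = (1/3)(4.71)(2.33)² = 8.523 kg·m².
The weight acts at the center, a distance L/2 = 1.165 m from the pivot; τ = Mg(L/2) = 53.77 N·m.
α = τ/I = 53.77/8.523 = 6.309 rad/s².

α ≈ 6.31 rad/s²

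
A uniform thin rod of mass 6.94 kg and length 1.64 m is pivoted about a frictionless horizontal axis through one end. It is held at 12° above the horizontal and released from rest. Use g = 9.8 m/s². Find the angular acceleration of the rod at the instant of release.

About the pivot, I = (1/3)ML² = (1/3)(6.94)(1.64)² = 6.222 kg·m².
The weight acts at the center, a distance L/2 = 0.8200 m from the pivot; τ = Mg(L/2) cos 12° = 54.55 N·m.
α = τ/I = 54.55/6.222 = 8.768 rad/s².
(Equivalently α = (3g/(2L)) cos 12° = 8.768 rad/s².)

α ≈ 8.77 rad/s²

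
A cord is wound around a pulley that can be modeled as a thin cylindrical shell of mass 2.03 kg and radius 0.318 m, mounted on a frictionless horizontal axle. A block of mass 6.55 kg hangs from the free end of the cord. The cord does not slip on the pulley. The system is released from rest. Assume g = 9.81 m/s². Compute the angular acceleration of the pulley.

I = MR² = (2.03)(0.318)² = 0.2053 kg·m².
Block: mg − T = ma. Pulley: TR = Iα. No-slip: a = αR, so T = (I/R²)a = 2.030·a.
Then mg = (m + 2.030)a, so a = (6.55)(9.81)/(6.55 + 2.030) = 7.489 m/s².
α = a/R = 7.489/0.318 = 23.55 rad/s².

α ≈ 23.6 rad/s²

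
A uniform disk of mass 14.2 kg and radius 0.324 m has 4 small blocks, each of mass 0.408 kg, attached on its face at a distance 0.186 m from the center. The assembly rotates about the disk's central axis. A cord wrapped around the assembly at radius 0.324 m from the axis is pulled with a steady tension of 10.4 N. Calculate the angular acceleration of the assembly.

I_disk = ½MR² = ½(14.2)(0.324)² = 0.7453 kg·m².
I_blocks = 4·m·r² = 4(0.408)(0.186)² = 0.05646 kg·m².
Total I = 0.8018 kg·m².
τ = F r = (10.4)(0.324) = 3.370 N·m.
α = τ/I = 3.370/0.8018 = 4.203 rad/s².

α ≈ 4.20 rad/s²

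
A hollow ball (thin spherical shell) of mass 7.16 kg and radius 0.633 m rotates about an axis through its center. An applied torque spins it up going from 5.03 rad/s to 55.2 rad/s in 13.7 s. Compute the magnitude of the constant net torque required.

τ ≈ 7.00 N·m

I = (2/3)MR² = (2/3)(7.16)(0.633)² = 1.913 kg·m².
α = Δω/Δt = (55.2 − 5.03)/13.7 = 3.662 rad/s².
τ = Iα = (1.913)(3.662) = 7.004 N·m.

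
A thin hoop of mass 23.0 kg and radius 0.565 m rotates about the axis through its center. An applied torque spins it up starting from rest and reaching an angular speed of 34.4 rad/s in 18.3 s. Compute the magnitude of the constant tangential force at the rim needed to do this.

I = MR² = (23.0)(0.565)² = 7.342 kg·m².
α = Δω/Δt = (34.4 − 0)/18.3 = 1.880 rad/s².
The required torque is τ = Iα = (7.342)(1.880) = 13.80 N·m.
A tangential force at the rim gives τ = FR, so F = τ/R = 13.80/0.565 = 24.43 N.

F ≈ 24.4 N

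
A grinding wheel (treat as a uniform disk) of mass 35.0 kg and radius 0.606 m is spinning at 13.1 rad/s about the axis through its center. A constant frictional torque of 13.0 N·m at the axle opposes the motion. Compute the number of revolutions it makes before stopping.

I = ½MR² = (1/2)(35.0)(0.606)² = 6.427 kg·m².
The net torque has magnitude 13.0 N·m, opposing ω.
|α| = τ/I = 13.00/6.427 = 2.023 rad/s² (deceleration).
ω² = ω₀² − 2|α|θ with ω = 0 ⇒ θ = ω₀²/(2|α|) = 42.42 rad = 6.751 rev.

≈ 6.75 revolutions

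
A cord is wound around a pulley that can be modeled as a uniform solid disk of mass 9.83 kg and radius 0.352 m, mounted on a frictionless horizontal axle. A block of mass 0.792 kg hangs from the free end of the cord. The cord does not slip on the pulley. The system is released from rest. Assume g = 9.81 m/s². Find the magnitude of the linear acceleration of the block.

a ≈ 1.36 m/s²

I = ½MR² = (1/2)(9.83)(0.352)² = 0.6090 kg·m².
Block: mg − T = ma. Pulley: TR = Iα. No-slip: a = αR, so T = (I/R²)a = 4.915·a.
Then mg = (m + 4.915)a, so a = (0.792)(9.81)/(0.792 + 4.915) = 1.361 m/s².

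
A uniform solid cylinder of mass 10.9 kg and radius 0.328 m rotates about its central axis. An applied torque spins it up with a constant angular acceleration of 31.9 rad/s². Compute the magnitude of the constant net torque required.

I = ½MR² = (1/2)(10.9)(0.328)² = 0.5863 kg·m².
τ = Iα = (0.5863)(31.90) = 18.70 N·m.

τ ≈ 18.7 N·m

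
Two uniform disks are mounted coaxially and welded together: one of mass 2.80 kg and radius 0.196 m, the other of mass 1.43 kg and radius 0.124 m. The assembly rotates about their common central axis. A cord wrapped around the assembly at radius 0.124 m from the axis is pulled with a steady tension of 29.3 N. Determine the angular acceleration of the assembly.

α ≈ 56.1 rad/s²

I = ½M₁R₁² + ½M₂R₂² = ½(2.80)(0.196)² + ½(1.43)(0.124)² = 0.06478 kg·m².
τ = F r = (29.3)(0.124) = 3.633 N·m.
α = τ/I = 3.633/0.06478 = 56.09 rad/s².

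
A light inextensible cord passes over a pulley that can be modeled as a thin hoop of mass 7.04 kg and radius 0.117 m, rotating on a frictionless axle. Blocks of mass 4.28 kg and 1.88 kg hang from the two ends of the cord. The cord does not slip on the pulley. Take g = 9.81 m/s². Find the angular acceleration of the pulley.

I = MR² = (7.04)(0.117)² = 0.09637 kg·m².
Heavier block: m₁g − T₁ = m₁a. Lighter block: T₂ − m₂g = m₂a.
Pulley: (T₁ − T₂)R = Iα = I(a/R), so T₁ − T₂ = (I/R²)a = 1·M_p a = 7.040·a.
Adding the three: (m₁ − m₂)g = (m₁ + m₂ + 7.040)a, so a = (4.28 − 1.88)(9.81)/(4.28 + 1.88 + 7.040) = 1.784 m/s².
α = a/R = 1.784/0.117 = 15.24 rad/s².

α ≈ 15.2 rad/s²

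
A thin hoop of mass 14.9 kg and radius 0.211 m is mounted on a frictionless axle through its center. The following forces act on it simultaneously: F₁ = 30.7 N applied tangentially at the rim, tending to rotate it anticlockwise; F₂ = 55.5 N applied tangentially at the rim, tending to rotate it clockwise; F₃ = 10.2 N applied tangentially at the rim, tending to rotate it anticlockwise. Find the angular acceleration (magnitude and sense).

I = MR² = (14.9)(0.211)² = 0.6634 kg·m².
Taking anticlockwise as positive: τ₁ = +(30.7)(0.211) = +6.478 N·m; τ₂ = −(55.5)(0.211) = −11.71 N·m; τ₃ = +(10.2)(0.211) = +2.152 N·m.
Net torque τ = -3.081 N·m.
α = τ/I = -3.081/0.6634 = -4.644 rad/s².

α ≈ 4.64 rad/s², clockwise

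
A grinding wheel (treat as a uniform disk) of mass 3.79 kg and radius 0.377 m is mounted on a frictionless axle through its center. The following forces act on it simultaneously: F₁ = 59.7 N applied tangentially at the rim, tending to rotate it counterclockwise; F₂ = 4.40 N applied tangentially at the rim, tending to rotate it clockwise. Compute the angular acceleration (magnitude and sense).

α ≈ 77.4 rad/s², counterclockwise

I = ½MR² = (1/2)(3.79)(0.377)² = 0.2693 kg·m².
Taking counterclockwise as positive: τ₁ = +(59.7)(0.377) = +22.51 N·m; τ₂ = −(4.40)(0.377) = −1.659 N·m.
Net torque τ = 20.85 N·m.
α = τ/I = 20.85/0.2693 = 77.41 rad/s².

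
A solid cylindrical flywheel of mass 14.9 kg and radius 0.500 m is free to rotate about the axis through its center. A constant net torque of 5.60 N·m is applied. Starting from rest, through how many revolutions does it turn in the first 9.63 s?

≈ 22.2 revolutions

I = ½MR² = (1/2)(14.9)(0.500)² = 1.863 kg·m².
α = τ/I = 5.60/1.863 = 3.007 rad/s².
θ = ½αt² = ½(3.007)(9.63)² = 139.4 rad.
Revolutions = θ/(2π) = 22.19.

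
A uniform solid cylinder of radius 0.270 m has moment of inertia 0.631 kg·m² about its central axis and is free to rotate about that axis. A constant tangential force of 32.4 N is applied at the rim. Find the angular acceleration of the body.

α ≈ 13.9 rad/s²

τ = F R = (32.4)(0.270) = 8.748 N·m.
From τ = Iα: α = 8.748/0.6310 = 13.86 rad/s².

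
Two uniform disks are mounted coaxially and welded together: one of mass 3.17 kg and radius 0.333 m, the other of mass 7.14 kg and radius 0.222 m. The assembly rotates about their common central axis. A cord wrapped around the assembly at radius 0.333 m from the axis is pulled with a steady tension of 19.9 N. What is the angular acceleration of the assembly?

α ≈ 18.8 rad/s²

I = ½M₁R₁² + ½M₂R₂² = ½(3.17)(0.333)² + ½(7.14)(0.222)² = 0.3517 kg·m².
τ = F r = (19.9)(0.333) = 6.627 N·m.
α = τ/I = 6.627/0.3517 = 18.84 rad/s².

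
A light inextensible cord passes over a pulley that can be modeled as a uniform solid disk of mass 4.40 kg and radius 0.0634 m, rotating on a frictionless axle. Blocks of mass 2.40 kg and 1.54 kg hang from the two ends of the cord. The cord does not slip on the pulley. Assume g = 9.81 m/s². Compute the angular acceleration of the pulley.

α ≈ 21.7 rad/s²

I = ½MR² = (1/2)(4.40)(0.0634)² = 0.008843 kg·m².
Heavier block: m₁g − T₁ = m₁a. Lighter block: T₂ − m₂g = m₂a.
Pulley: (T₁ − T₂)R = Iα = I(a/R), so T₁ − T₂ = (I/R²)a = (1/2)M_p a = 2.200·a.
Adding the three: (m₁ − m₂)g = (m₁ + m₂ + 2.200)a, so a = (2.40 − 1.54)(9.81)/(2.40 + 1.54 + 2.200) = 1.374 m/s².
α = a/R = 1.374/0.0634 = 21.67 rad/s².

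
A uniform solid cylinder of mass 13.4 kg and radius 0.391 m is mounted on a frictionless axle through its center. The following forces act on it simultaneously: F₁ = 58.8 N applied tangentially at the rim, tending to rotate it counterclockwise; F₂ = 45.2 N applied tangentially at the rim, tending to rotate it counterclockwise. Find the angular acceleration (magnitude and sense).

α ≈ 39.7 rad/s², counterclockwise

I = ½MR² = (1/2)(13.4)(0.391)² = 1.024 kg·m².
Taking counterclockwise as positive: τ₁ = +(58.8)(0.391) = +22.99 N·m; τ₂ = +(45.2)(0.391) = +17.67 N·m.
Net torque τ = 40.66 N·m.
α = τ/I = 40.66/1.024 = 39.70 rad/s².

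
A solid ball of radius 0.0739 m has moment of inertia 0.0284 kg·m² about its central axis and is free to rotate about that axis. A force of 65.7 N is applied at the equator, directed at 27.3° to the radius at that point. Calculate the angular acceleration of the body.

α ≈ 78.4 rad/s²

Only the tangential component produces torque: τ = F R sinθ = (65.7)(0.0739) sin 27.3° = 2.227 N·m.
From τ = Iα: α = 2.227/0.02840 = 78.41 rad/s².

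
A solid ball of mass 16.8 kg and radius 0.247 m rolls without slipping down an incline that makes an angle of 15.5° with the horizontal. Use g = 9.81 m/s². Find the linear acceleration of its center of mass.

Translation along the incline: Mg sinθ − f = Ma.
Rotation about the center: fR = Iα with I = (2/5)MR². No-slip gives a = αR, so f = (I/R²)a = (2/5)M a.
Substituting: Mg sinθ = (1 + 0.4000)Ma, so a = g sinθ/(1 + 0.4000) = (9.81) sin 15.5° / 1.400 = 1.873 m/s².

a ≈ 1.87 m/s²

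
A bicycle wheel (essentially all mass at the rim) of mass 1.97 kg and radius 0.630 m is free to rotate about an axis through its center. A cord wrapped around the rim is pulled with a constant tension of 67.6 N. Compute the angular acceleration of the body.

I = MR² = (1.97)(0.630)² = 0.7819 kg·m².
τ = F R = (67.6)(0.630) = 42.59 N·m.
From τ = Iα: α = 42.59/0.7819 = 54.47 rad/s².

α ≈ 54.5 rad/s²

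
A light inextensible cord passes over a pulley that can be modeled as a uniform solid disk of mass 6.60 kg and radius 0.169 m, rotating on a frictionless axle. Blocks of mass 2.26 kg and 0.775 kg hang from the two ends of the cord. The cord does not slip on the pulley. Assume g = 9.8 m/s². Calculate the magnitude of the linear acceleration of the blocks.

I = ½MR² = (1/2)(6.60)(0.169)² = 0.09425 kg·m².
Heavier block: m₁g − T₁ = m₁a. Lighter block: T₂ − m₂g = m₂a.
Pulley: (T₁ − T₂)R = Iα = I(a/R), so T₁ − T₂ = (I/R²)a = (1/2)M_p a = 3.300·a.
Adding the three: (m₁ − m₂)g = (m₁ + m₂ + 3.300)a, so a = (2.26 − 0.775)(9.8)/(2.26 + 0.775 + 3.300) = 2.297 m/s².

a ≈ 2.30 m/s²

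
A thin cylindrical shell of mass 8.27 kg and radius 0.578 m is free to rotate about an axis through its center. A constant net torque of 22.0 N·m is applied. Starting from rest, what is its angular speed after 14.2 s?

ω ≈ 113 rad/s

I = MR² = (8.27)(0.578)² = 2.763 kg·m².
α = τ/I = 22.0/2.763 = 7.963 rad/s².
ω = ω₀ + αt = 0 + (7.963)(14.2) = 113.1 rad/s.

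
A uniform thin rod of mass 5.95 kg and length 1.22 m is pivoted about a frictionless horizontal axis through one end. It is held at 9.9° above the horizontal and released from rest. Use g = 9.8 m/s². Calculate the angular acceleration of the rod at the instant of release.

α ≈ 11.9 rad/s²

About the pivot, I = (1/3)ML² = (1/3)(5.95)(1.22)² = 2.952 kg·m².
The weight acts at the center, a distance L/2 = 0.6100 m from the pivot; τ = Mg(L/2) cos 9.9° = 35.04 N·m.
α = τ/I = 35.04/2.952 = 11.87 rad/s².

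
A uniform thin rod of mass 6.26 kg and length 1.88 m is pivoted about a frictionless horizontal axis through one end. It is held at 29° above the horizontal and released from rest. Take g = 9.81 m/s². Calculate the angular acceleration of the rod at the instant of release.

α ≈ 6.85 rad/s²

About the pivot, I = (1/3)ML² = (1/3)(6.26)(1.88)² = 7.375 kg·m².
The weight acts at the center, a distance L/2 = 0.9400 m from the pivot; τ = Mg(L/2) cos 29° = 50.49 N·m.
α = τ/I = 50.49/7.375 = 6.846 rad/s².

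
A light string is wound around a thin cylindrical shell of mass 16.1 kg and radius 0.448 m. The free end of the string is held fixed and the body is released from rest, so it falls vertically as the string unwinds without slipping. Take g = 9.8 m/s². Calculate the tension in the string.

Translation: Mg − T = Ma. Rotation about the center: TR = Iα with I = MR².
With a = αR: T = (I/R²)a = M a, so Mg = (1 + 1.000)Ma.
a = g/(1 + 1.000) = 9.8/2.000 = 4.900 m/s².
T = 1.000·M·a = (1.000)(16.1)(4.900) = 78.89 N.

T ≈ 78.9 N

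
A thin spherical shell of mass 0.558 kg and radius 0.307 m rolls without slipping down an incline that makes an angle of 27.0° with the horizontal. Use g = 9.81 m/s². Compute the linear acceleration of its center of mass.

Translation along the incline: Mg sinθ − f = Ma.
Rotation about the center: fR = Iα with I = (2/3)MR². No-slip gives a = αR, so f = (I/R²)a = (2/3)M a.
Substituting: Mg sinθ = (1 + 0.6667)Ma, so a = g sinθ/(1 + 0.6667) = (9.81) sin 27.0° / 1.667 = 2.672 m/s².

a ≈ 2.67 m/s²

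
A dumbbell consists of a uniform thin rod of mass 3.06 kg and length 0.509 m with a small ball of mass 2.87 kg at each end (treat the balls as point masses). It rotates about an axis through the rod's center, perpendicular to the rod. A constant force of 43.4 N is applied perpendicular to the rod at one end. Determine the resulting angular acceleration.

α ≈ 25.2 rad/s²

I_rod = (1/12)ML² = (1/12)(3.06)(0.509)² = 0.06607 kg·m².
I_balls = 2·m·(L/2)² = 2(2.87)(0.2545)² = 0.3718 kg·m².
Total I = 0.4378 kg·m².
τ = F·(L/2) = (43.4)(0.255) = 11.05 N·m.
α = τ/I = 11.05/0.4378 = 25.23 rad/s².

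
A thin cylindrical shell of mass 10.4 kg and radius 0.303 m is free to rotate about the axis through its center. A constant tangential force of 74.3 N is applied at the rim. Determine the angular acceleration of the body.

I = MR² = (10.4)(0.303)² = 0.9548 kg·m².
τ = F R = (74.3)(0.303) = 22.51 N·m.
From τ = Iα: α = 22.51/0.9548 = 23.58 rad/s².

α ≈ 23.6 rad/s²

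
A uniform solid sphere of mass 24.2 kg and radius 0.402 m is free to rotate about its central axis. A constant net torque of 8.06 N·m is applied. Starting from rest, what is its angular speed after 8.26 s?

ω ≈ 42.6 rad/s

I = (2/5)MR² = (2/5)(24.2)(0.402)² = 1.564 kg·m².
α = τ/I = 8.06/1.564 = 5.152 rad/s².
ω = ω₀ + αt = 0 + (5.152)(8.26) = 42.56 rad/s.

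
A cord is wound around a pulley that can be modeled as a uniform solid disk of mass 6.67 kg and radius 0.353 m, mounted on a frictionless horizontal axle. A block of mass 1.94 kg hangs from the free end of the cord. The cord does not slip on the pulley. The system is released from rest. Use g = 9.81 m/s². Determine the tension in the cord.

T ≈ 12.0 N

I = ½MR² = (1/2)(6.67)(0.353)² = 0.4156 kg·m².
Block: mg − T = ma. Pulley: TR = Iα. No-slip: a = αR, so T = (I/R²)a = 3.335·a.
Then mg = (m + 3.335)a, so a = (1.94)(9.81)/(1.94 + 3.335) = 3.608 m/s².
T = 3.335·a = 12.03 N.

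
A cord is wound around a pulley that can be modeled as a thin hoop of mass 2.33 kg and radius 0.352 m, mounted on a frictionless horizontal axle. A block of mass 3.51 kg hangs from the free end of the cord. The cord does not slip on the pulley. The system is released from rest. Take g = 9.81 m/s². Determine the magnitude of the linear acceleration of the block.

a ≈ 5.90 m/s²

I = MR² = (2.33)(0.352)² = 0.2887 kg·m².
Block: mg − T = ma. Pulley: TR = Iα. No-slip: a = αR, so T = (I/R²)a = 2.330·a.
Then mg = (m + 2.330)a, so a = (3.51)(9.81)/(3.51 + 2.330) = 5.896 m/s².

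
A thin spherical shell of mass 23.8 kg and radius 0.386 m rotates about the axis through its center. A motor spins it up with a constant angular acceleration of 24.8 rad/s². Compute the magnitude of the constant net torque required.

τ ≈ 58.6 N·m

I = (2/3)MR² = (2/3)(23.8)(0.386)² = 2.364 kg·m².
τ = Iα = (2.364)(24.80) = 58.63 N·m.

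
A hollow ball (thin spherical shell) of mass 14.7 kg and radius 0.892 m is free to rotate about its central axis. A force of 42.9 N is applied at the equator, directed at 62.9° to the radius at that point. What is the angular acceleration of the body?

α ≈ 4.37 rad/s²

I = (2/3)MR² = (2/3)(14.7)(0.892)² = 7.798 kg·m².
Only the tangential component produces torque: τ = F R sinθ = (42.9)(0.892) sin 62.9° = 34.07 N·m.
From τ = Iα: α = 34.07/7.798 = 4.369 rad/s².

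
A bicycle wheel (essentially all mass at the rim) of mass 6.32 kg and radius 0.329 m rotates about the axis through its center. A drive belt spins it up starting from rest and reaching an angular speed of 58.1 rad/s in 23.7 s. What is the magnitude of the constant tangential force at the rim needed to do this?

F ≈ 5.10 N

I = MR² = (6.32)(0.329)² = 0.6841 kg·m².
α = Δω/Δt = (58.1 − 0)/23.7 = 2.451 rad/s².
The required torque is τ = Iα = (0.6841)(2.451) = 1.677 N·m.
A tangential force at the rim gives τ = FR, so F = τ/R = 1.677/0.329 = 5.097 N.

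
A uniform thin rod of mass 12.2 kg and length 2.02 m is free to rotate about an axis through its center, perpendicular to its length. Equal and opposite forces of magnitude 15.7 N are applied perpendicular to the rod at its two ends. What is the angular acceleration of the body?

α ≈ 7.64 rad/s²

I = (1/12)ML² = (1/12)(12.2)(2.02)² = 4.148 kg·m².
The couple gives τ = F·(L/2) + F·(L/2) = F L = (15.7)(2.02) = 31.71 N·m.
From τ = Iα: α = 31.71/4.148 = 7.645 rad/s².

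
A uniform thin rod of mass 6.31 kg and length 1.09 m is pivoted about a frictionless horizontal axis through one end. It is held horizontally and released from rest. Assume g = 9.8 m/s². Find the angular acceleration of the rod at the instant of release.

About the pivot, I = (1/3)ML² = (1/3)(6.31)(1.09)² = 2.499 kg·m².
The weight acts at the center, a distance L/2 = 0.5450 m from the pivot; τ = Mg(L/2) = 33.70 N·m.
α = τ/I = 33.70/2.499 = 13.49 rad/s².
(Equivalently α = (3g/(2L)) = 13.49 rad/s².)

α ≈ 13.5 rad/s²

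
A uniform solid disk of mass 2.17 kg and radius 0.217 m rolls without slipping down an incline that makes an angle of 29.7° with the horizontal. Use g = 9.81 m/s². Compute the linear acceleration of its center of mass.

a ≈ 3.24 m/s²

Translation along the incline: Mg sinθ − f = Ma.
Rotation about the center: fR = Iα with I = ½MR². No-slip gives a = αR, so f = (I/R²)a = (1/2)M a.
Substituting: Mg sinθ = (1 + 0.5000)Ma, so a = g sinθ/(1 + 0.5000) = (9.81) sin 29.7° / 1.500 = 3.240 m/s².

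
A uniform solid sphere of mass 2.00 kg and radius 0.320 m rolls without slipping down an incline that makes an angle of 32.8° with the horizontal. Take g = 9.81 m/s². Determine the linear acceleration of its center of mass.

Translation along the incline: Mg sinθ − f = Ma.
Rotation about the center: fR = Iα with I = (2/5)MR². No-slip gives a = αR, so f = (I/R²)a = (2/5)M a.
Substituting: Mg sinθ = (1 + 0.4000)Ma, so a = g sinθ/(1 + 0.4000) = (9.81) sin 32.8° / 1.400 = 3.796 m/s².

a ≈ 3.80 m/s²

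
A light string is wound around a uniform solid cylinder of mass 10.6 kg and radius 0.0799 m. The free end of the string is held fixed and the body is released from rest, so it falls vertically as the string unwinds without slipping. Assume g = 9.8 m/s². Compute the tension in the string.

T ≈ 34.6 N

Translation: Mg − T = Ma. Rotation about the center: TR = Iα with I = ½MR².
With a = αR: T = (I/R²)a = (1/2)M a, so Mg = (1 + 0.5000)Ma.
a = g/(1 + 0.5000) = 9.8/1.500 = 6.533 m/s².
T = 0.5000·M·a = (0.5000)(10.6)(6.533) = 34.63 N.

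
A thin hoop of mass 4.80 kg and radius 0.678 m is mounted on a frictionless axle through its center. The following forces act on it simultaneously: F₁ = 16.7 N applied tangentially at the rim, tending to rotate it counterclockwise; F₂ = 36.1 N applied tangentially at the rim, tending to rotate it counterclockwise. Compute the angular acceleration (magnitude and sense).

I = MR² = (4.80)(0.678)² = 2.206 kg·m².
Taking counterclockwise as positive: τ₁ = +(16.7)(0.678) = +11.32 N·m; τ₂ = +(36.1)(0.678) = +24.48 N·m.
Net torque τ = 35.80 N·m.
α = τ/I = 35.80/2.206 = 16.22 rad/s².

α ≈ 16.2 rad/s², counterclockwise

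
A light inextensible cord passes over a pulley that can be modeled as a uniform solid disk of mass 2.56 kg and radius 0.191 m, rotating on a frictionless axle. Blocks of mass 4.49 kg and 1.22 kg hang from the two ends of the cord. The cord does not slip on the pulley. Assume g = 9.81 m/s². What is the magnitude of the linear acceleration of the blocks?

a ≈ 4.59 m/s²

I = ½MR² = (1/2)(2.56)(0.191)² = 0.04670 kg·m².
Heavier block: m₁g − T₁ = m₁a. Lighter block: T₂ − m₂g = m₂a.
Pulley: (T₁ − T₂)R = Iα = I(a/R), so T₁ − T₂ = (I/R²)a = (1/2)M_p a = 1.280·a.
Adding the three: (m₁ − m₂)g = (m₁ + m₂ + 1.280)a, so a = (4.49 − 1.22)(9.81)/(4.49 + 1.22 + 1.280) = 4.589 m/s².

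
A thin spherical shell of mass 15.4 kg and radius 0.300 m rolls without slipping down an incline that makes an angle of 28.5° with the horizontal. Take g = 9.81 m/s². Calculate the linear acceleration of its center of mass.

Translation along the incline: Mg sinθ − f = Ma.
Rotation about the center: fR = Iα with I = (2/3)MR². No-slip gives a = αR, so f = (I/R²)a = (2/3)M a.
Substituting: Mg sinθ = (1 + 0.6667)Ma, so a = g sinθ/(1 + 0.6667) = (9.81) sin 28.5° / 1.667 = 2.809 m/s².

a ≈ 2.81 m/s²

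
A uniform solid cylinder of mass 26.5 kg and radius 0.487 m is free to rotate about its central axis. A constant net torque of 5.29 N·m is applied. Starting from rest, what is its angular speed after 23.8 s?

ω ≈ 40.1 rad/s

I = ½MR² = (1/2)(26.5)(0.487)² = 3.142 kg·m².
α = τ/I = 5.29/3.142 = 1.683 rad/s².
ω = ω₀ + αt = 0 + (1.683)(23.8) = 40.06 rad/s.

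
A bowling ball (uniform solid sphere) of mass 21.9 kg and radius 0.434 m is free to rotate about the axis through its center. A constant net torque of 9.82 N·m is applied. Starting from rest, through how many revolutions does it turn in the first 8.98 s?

≈ 38.2 revolutions

I = (2/5)MR² = (2/5)(21.9)(0.434)² = 1.650 kg·m².
α = τ/I = 9.82/1.650 = 5.952 rad/s².
θ = ½αt² = ½(5.952)(8.98)² = 240.0 rad.
Revolutions = θ/(2π) = 38.19.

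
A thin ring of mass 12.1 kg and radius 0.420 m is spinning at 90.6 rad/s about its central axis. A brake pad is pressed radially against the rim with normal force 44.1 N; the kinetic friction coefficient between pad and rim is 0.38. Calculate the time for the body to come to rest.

I = MR² = (12.1)(0.420)² = 2.134 kg·m².
Friction force f = μN = (0.38)(44.1) = 16.76 N at the rim; torque magnitude τ = fR = 7.038 N·m, opposing ω.
|α| = τ/I = 7.038/2.134 = 3.298 rad/s² (deceleration).
0 = ω₀ − |α|t ⇒ t = ω₀/|α| = 90.6/3.298 = 27.48 s.

t ≈ 27.5 s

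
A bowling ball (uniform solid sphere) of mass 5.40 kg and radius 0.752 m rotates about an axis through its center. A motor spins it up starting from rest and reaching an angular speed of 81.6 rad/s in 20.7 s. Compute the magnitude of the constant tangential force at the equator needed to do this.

F ≈ 6.40 N

I = (2/5)MR² = (2/5)(5.40)(0.752)² = 1.221 kg·m².
α = Δω/Δt = (81.6 − 0)/20.7 = 3.942 rad/s².
The required torque is τ = Iα = (1.221)(3.942) = 4.815 N·m.
A tangential force at the equator gives τ = FR, so F = τ/R = 4.815/0.752 = 6.403 N.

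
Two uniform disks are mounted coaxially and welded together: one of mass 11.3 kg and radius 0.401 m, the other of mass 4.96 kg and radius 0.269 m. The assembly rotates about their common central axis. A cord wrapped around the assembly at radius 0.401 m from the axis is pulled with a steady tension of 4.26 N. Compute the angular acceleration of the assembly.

α ≈ 1.57 rad/s²

I = ½M₁R₁² + ½M₂R₂² = ½(11.3)(0.401)² + ½(4.96)(0.269)² = 1.088 kg·m².
τ = F r = (4.26)(0.401) = 1.708 N·m.
α = τ/I = 1.708/1.088 = 1.570 rad/s².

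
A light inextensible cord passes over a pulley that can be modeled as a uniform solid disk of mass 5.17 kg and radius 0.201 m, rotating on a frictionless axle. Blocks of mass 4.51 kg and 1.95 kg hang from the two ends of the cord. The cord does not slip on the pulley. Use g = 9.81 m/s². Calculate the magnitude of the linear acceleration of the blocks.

I = ½MR² = (1/2)(5.17)(0.201)² = 0.1044 kg·m².
Heavier block: m₁g − T₁ = m₁a. Lighter block: T₂ − m₂g = m₂a.
Pulley: (T₁ − T₂)R = Iα = I(a/R), so T₁ − T₂ = (I/R²)a = (1/2)M_p a = 2.585·a.
Adding the three: (m₁ − m₂)g = (m₁ + m₂ + 2.585)a, so a = (4.51 − 1.95)(9.81)/(4.51 + 1.95 + 2.585) = 2.777 m/s².

a ≈ 2.78 m/s²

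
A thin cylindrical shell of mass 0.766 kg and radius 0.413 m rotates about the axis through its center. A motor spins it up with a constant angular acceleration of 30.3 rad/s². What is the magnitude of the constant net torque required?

I = MR² = (0.766)(0.413)² = 0.1307 kg·m².
τ = Iα = (0.1307)(30.30) = 3.959 N·m.

τ ≈ 3.96 N·m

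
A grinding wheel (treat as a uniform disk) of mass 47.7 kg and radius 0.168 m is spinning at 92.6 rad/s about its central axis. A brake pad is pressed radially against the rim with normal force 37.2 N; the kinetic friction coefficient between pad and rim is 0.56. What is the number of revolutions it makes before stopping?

I = ½MR² = (1/2)(47.7)(0.168)² = 0.6731 kg·m².
Friction force f = μN = (0.56)(37.2) = 20.83 N at the rim; torque magnitude τ = fR = 3.500 N·m, opposing ω.
|α| = τ/I = 3.500/0.6731 = 5.199 rad/s² (deceleration).
ω² = ω₀² − 2|α|θ with ω = 0 ⇒ θ = ω₀²/(2|α|) = 824.6 rad = 131.2 rev.

≈ 131 revolutions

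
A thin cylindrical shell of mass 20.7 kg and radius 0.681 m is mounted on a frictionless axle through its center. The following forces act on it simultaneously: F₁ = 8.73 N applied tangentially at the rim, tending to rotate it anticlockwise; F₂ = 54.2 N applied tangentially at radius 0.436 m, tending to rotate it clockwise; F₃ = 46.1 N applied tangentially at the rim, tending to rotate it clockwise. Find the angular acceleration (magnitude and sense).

I = MR² = (20.7)(0.681)² = 9.600 kg·m².
Taking anticlockwise as positive: τ₁ = +(8.73)(0.681) = +5.945 N·m; τ₂ = −(54.2)(0.436) = −23.63 N·m; τ₃ = −(46.1)(0.681) = −31.39 N·m.
Net torque τ = -49.08 N·m.
α = τ/I = -49.08/9.600 = -5.113 rad/s².

α ≈ 5.11 rad/s², clockwise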